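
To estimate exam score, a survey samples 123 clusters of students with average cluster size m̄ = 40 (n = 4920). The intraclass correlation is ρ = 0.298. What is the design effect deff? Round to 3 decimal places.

12.622

deff = 1 + (40 − 1)·0.298 = 1 + 11.622 = 12.622.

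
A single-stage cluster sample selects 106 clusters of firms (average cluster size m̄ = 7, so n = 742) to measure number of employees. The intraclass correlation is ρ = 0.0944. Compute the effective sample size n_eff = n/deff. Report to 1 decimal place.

473.7

deff = 1 + (7 − 1)·0.0944 = 1 + 0.5664 = 1.5664.
n_eff = 742 / 1.5664 = 473.7.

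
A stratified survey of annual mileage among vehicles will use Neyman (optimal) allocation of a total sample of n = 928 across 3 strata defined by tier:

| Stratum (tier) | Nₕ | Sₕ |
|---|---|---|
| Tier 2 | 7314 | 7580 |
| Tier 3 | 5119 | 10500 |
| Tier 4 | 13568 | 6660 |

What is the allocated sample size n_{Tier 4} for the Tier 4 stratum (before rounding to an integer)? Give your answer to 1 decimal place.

420.2

Neyman allocation: nₕ = n·NₕSₕ / Σⱼ NⱼSⱼ.
Σ NⱼSⱼ = 7314·7580 + 5119·10500 + 13568·6660 = 1.995525 × 10^8.
n_{Tier 4} = 928·13568·6660 / (1.995525 × 10^8) = 420.2.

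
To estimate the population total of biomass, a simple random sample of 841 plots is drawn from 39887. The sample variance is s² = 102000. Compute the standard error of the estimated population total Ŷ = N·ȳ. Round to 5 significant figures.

Var(Ŷ) = N²·Var(ȳ) = N²·(1 − n/N)·s²/n.
f = 841/39887 = 0.02108456; Var(ȳ) = 0.97891544·102000/841 = 118.72696.
Var(Ŷ) = 39887² · 118.72696 = 1.8889136 × 10^11.
SE(Ŷ) = √(1.8889136 × 10^11) = 434620.

434620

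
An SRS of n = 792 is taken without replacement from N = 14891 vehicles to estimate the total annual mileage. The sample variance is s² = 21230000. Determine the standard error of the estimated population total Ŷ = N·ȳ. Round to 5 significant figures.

Var(Ŷ) = N²·Var(ȳ) = N²·(1 − n/N)·s²/n.
f = 792/14891 = 0.05318649; Var(ȳ) = 0.94681351·21230000/792 = 25379.862.
Var(Ŷ) = 14891² · 25379.862 = 5.6277783 × 10^12.
SE(Ŷ) = √(5.6277783 × 10^12) = 2.3723 × 10^6.

2.3723 × 10^6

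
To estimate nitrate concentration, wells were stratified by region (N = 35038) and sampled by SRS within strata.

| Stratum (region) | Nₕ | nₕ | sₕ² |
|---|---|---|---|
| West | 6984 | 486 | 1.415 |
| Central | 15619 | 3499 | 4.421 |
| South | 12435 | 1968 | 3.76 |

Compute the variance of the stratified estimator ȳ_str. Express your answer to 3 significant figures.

5.05 × 10^-4

Var(ȳ_str) = Σₕ Wₕ²(1 − fₕ)sₕ²/nₕ with Wₕ = Nₕ/N, N = 35038.
West: Wₕ = 0.19932645; term = 0.19932645²·(1 − 0.06958763)·1.415/486 = 1.0762805 × 10^-4.
Central: Wₕ = 0.44577316; term = 0.44577316²·(1 − 0.22402202)·4.421/3499 = 1.9482909 × 10^-4.
South: Wₕ = 0.35490039; term = 0.35490039²·(1 − 0.15826297)·3.76/1968 = 2.0255928 × 10^-4.
Sum = 5.0501642 × 10^-4.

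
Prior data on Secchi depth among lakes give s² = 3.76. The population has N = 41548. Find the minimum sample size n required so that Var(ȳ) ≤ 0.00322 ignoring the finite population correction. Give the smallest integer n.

1168

Without fpc, n₀ = s²/D = 3.76/0.00322 = 1167.7019.
Rounding up, n = 1168.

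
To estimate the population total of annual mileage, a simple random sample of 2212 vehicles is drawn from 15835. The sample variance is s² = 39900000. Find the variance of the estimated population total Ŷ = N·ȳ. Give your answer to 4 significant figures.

Var(Ŷ) = N²·Var(ȳ) = N²·(1 − n/N)·s²/n.
f = 2212/15835 = 0.13969056; Var(ȳ) = 0.86030944·39900000/2212 = 15518.24.
Var(Ŷ) = 15835² · 15518.24 = 3.8911556 × 10^12.

3.891 × 10^12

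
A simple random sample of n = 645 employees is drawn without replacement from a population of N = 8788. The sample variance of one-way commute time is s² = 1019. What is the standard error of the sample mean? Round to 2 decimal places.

1.21

Under SRS without replacement, Var(ȳ) = (1 − f)·s²/n with f = n/N = 645/8788 = 0.07339554.
Var(ȳ) = (1 − 0.07339554)·1019/645 = 0.92660446·1.579845 = 1.4638914.
SE(ȳ) = √(1.4638914) = 1.21.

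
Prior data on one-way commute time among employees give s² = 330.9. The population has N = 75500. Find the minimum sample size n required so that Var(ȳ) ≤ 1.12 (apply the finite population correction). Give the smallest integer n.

Without fpc, n₀ = s²/D = 330.9/1.12 = 295.4464.
With fpc, (1 − n/N)·s²/n ≤ D requires n ≥ n₀/(1 + n₀/N) = 295.4464/(1 + 295.4464/75500) = 294.2948.
Rounding up, n = 295.

295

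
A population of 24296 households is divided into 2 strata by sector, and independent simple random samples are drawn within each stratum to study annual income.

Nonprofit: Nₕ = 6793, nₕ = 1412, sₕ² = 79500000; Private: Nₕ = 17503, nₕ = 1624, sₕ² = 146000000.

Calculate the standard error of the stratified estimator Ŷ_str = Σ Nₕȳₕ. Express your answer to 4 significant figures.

5.200 × 10^6

Var(Ŷ_str) = Σₕ Nₕ²(1 − fₕ)sₕ²/nₕ.
Nonprofit: 6793²·(1 − 1412/6793)·79500000/1412 = 2.0580553 × 10^12.
Private: 17503²·(1 − 1624/17503)·146000000/1624 = 2.498633 × 10^13.
Sum = 2.7044385 × 10^13.
SE = √(2.7044385 × 10^13) = 5.200 × 10^6.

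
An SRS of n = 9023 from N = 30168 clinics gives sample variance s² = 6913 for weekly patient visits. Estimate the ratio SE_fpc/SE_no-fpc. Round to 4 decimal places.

f = n/N = 9023/30168 = 0.29909175.
SE_no-fpc = √(s²/n) = 0.87530176; SE_fpc = √((1−f)s²/n) = 0.73280493.
Ratio = √(1−f) = 0.83720263.

0.8372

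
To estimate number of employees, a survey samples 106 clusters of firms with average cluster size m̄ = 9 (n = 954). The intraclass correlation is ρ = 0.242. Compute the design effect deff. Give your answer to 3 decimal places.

2.936

deff = 1 + (9 − 1)·0.242 = 1 + 1.936 = 2.936.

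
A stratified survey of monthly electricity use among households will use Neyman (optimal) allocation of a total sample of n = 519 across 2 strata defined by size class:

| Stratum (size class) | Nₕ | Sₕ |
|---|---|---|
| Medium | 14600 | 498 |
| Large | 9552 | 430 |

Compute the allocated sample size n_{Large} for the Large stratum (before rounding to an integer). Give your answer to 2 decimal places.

Neyman allocation: nₕ = n·NₕSₕ / Σⱼ NⱼSⱼ.
Σ NⱼSⱼ = 14600·498 + 9552·430 = 1.137816 × 10^7.
n_{Large} = 519·9552·430 / (1.137816 × 10^7) = 187.35.

187.35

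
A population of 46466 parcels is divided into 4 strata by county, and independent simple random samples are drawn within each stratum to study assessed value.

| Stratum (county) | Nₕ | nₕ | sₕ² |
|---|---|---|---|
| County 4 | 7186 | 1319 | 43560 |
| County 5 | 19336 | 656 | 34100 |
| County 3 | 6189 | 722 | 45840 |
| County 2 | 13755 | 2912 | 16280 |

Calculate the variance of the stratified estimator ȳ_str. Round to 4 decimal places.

10.7221

Var(ȳ_str) = Σₕ Wₕ²(1 − fₕ)sₕ²/nₕ with Wₕ = Nₕ/N, N = 46466.
County 4: Wₕ = 0.15465071; term = 0.15465071²·(1 − 0.18355135)·43560/1319 = 0.64487539.
County 5: Wₕ = 0.41613223; term = 0.41613223²·(1 − 0.03392635)·34100/656 = 8.6960789.
County 3: Wₕ = 0.13319416; term = 0.13319416²·(1 − 0.11665859)·45840/722 = 0.99496177.
County 2: Wₕ = 0.29602290; term = 0.29602290²·(1 − 0.21170483)·16280/2912 = 0.38619132.
Sum = 10.722107.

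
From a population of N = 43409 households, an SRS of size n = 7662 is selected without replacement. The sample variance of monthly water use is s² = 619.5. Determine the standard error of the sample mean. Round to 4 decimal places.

0.2580

Under SRS without replacement, Var(ȳ) = (1 − f)·s²/n with f = n/N = 7662/43409 = 0.17650718.
Var(ȳ) = (1 − 0.17650718)·619.5/7662 = 0.82349282·0.080853563 = 0.066582329.
SE(ȳ) = √(0.066582329) = 0.2580.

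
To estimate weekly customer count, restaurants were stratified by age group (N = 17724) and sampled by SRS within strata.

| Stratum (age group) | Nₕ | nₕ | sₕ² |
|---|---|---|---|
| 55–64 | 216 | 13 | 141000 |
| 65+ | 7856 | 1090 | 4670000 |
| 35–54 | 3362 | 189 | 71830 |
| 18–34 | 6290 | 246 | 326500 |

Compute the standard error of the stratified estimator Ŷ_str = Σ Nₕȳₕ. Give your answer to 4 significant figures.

531700

Var(Ŷ_str) = Σₕ Nₕ²(1 − fₕ)sₕ²/nₕ.
55–64: 216²·(1 − 13/216)·141000/13 = 4.7558215 × 10^8.
65+: 7856²·(1 − 1090/7856)·4670000/1090 = 2.2773189 × 10^11.
35–54: 3362²·(1 − 189/3362)·71830/189 = 4.0542623 × 10^9.
18–34: 6290²·(1 − 246/6290)·326500/246 = 5.0457204 × 10^10.
Sum = 2.8271894 × 10^11.
SE = √(2.8271894 × 10^11) = 531700.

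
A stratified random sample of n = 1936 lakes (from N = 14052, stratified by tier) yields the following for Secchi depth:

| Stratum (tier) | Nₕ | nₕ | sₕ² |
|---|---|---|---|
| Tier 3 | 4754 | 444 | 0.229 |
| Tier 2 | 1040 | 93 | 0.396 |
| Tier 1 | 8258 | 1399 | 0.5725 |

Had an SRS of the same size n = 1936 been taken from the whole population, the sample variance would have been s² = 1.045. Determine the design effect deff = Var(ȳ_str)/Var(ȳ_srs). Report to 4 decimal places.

0.4129

Var(ȳ_str) = Σ Wₕ²(1−fₕ)sₕ²/nₕ with Wₕ = Nₕ/14052:
  Tier 3: (4754/14052)²·(1−444/4754)·0.229/444 = 5.3519578 × 10^-5
  Tier 2: (1040/14052)²·(1−93/1040)·0.396/93 = 2.1238277 × 10^-5
  Tier 1: (8258/14052)²·(1−1399/8258)·0.5725/1399 = 1.1738624 × 10^-4
  → Var(ȳ_str) = 1.921441 × 10^-4.
Var(ȳ_srs) = (1 − 1936/14052)·1.045/1936 = 4.6540609 × 10^-4.
deff = (1.921441 × 10^-4) / (4.6540609 × 10^-4) = 0.4129.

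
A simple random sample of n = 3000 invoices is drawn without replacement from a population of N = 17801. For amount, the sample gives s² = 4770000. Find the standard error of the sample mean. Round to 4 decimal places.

36.3598

Under SRS without replacement, Var(ȳ) = (1 − f)·s²/n with f = n/N = 3000/17801 = 0.16852986.
Var(ȳ) = (1 − 0.16852986)·4770000/3000 = 0.83147014·1590 = 1322.0375.
SE(ȳ) = √(1322.0375) = 36.3598.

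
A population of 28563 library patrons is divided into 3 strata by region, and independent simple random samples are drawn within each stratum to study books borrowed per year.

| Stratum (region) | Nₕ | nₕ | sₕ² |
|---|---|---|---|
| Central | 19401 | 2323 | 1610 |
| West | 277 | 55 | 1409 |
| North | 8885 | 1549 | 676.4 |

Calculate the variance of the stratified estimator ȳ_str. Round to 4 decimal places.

0.3183

Var(ȳ_str) = Σₕ Wₕ²(1 − fₕ)sₕ²/nₕ with Wₕ = Nₕ/N, N = 28563.
Central: Wₕ = 0.67923537; term = 0.67923537²·(1 − 0.11973610)·1610/2323 = 0.28146873.
West: Wₕ = 0.00969786; term = 0.00969786²·(1 − 0.19855596)·1409/55 = 0.0019309606.
North: Wₕ = 0.31106676; term = 0.31106676²·(1 − 0.17433877)·676.4/1549 = 0.034886813.
Sum = 0.3182865.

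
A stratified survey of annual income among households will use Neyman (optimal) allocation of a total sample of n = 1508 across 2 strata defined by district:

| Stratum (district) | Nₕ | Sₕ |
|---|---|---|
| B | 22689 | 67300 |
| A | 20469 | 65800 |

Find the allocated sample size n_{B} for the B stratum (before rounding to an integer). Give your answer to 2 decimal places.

Neyman allocation: nₕ = n·NₕSₕ / Σⱼ NⱼSⱼ.
Σ NⱼSⱼ = 22689·67300 + 20469·65800 = 2.8738299 × 10^9.
n_{B} = 1508·22689·67300 / (2.8738299 × 10^9) = 801.25.

801.25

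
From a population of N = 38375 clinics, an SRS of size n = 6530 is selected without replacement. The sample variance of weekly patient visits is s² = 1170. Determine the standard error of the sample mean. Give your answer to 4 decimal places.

Under SRS without replacement, Var(ȳ) = (1 − f)·s²/n with f = n/N = 6530/38375 = 0.17016287.
Var(ȳ) = (1 − 0.17016287)·1170/6530 = 0.82983713·0.17917305 = 0.14868445.
SE(ȳ) = √(0.14868445) = 0.3856.

0.3856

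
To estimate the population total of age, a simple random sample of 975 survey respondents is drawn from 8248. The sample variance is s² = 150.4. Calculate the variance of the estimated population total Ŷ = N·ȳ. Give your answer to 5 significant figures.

Var(Ŷ) = N²·Var(ȳ) = N²·(1 − n/N)·s²/n.
f = 975/8248 = 0.11821048; Var(ȳ) = 0.88178952·150.4/975 = 0.13602169.
Var(Ŷ) = 8248² · 0.13602169 = 9.2534881 × 10^6.

9.2535 × 10^6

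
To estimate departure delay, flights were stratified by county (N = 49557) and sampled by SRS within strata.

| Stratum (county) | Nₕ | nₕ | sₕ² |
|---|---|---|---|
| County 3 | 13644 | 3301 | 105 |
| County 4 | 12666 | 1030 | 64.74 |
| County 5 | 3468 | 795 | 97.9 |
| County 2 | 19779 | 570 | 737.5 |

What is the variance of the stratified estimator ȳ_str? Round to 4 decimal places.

Var(ȳ_str) = Σₕ Wₕ²(1 − fₕ)sₕ²/nₕ with Wₕ = Nₕ/N, N = 49557.
County 3: Wₕ = 0.27531933; term = 0.27531933²·(1 − 0.24193785)·105/3301 = 0.0018277719.
County 4: Wₕ = 0.25558448; term = 0.25558448²·(1 − 0.08132007)·64.74/1030 = 0.0037719737.
County 5: Wₕ = 0.06998002; term = 0.06998002²·(1 − 0.22923875)·97.9/795 = 4.648187 × 10^-4.
County 2: Wₕ = 0.39911617; term = 0.39911617²·(1 − 0.02881844)·737.5/570 = 0.20016412.
Sum = 0.20622868.

0.2062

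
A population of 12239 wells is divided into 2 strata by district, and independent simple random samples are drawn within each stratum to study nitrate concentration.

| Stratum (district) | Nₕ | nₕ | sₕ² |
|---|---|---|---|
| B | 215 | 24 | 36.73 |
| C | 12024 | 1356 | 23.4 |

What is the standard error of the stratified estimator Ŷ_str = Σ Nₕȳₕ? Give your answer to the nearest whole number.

Var(Ŷ_str) = Σₕ Nₕ²(1 − fₕ)sₕ²/nₕ.
B: 215²·(1 − 24/215)·36.73/24 = 62846.56.
C: 12024²·(1 − 1356/12024)·23.4/1356 = 2.2135439 × 10^6.
Sum = 2.2763905 × 10^6.
SE = √(2.2763905 × 10^6) = 1509.

1509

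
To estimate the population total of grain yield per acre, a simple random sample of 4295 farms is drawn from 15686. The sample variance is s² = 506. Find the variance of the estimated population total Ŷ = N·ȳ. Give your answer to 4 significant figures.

Var(Ŷ) = N²·Var(ȳ) = N²·(1 − n/N)·s²/n.
f = 4295/15686 = 0.27381104; Var(ȳ) = 0.72618896·506/4295 = 0.085553344.
Var(Ŷ) = 15686² · 0.085553344 = 2.1050451 × 10^7.

2.105 × 10^7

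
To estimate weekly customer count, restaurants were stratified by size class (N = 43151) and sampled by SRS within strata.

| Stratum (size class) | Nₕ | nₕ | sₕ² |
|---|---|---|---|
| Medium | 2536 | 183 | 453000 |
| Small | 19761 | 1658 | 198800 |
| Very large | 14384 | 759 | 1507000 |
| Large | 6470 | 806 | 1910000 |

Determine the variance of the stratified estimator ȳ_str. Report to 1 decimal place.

286.6

Var(ȳ_str) = Σₕ Wₕ²(1 − fₕ)sₕ²/nₕ with Wₕ = Nₕ/N, N = 43151.
Medium: Wₕ = 0.05877036; term = 0.05877036²·(1 − 0.07216088)·453000/183 = 7.9329837.
Small: Wₕ = 0.45794999; term = 0.45794999²·(1 − 0.08390264)·198800/1658 = 23.036134.
Very large: Wₕ = 0.33334106; term = 0.33334106²·(1 − 0.05276696)·1507000/759 = 208.98058.
Large: Wₕ = 0.14993859; term = 0.14993859²·(1 − 0.12457496)·1910000/806 = 46.638451.
Sum = 286.58815.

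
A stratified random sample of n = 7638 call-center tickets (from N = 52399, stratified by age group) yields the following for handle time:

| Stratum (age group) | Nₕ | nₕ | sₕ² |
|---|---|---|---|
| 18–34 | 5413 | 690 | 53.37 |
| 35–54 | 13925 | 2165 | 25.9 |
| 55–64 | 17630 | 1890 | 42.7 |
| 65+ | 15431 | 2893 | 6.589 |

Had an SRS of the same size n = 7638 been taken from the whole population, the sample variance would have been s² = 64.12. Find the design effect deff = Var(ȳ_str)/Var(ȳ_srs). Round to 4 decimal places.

0.5407

Var(ȳ_str) = Σ Wₕ²(1−fₕ)sₕ²/nₕ with Wₕ = Nₕ/52399:
  18–34: (5413/52399)²·(1−690/5413)·53.37/690 = 7.2020824 × 10^-4
  35–54: (13925/52399)²·(1−2165/13925)·25.9/2165 = 7.1350725 × 10^-4
  55–64: (17630/52399)²·(1−1890/17630)·42.7/1890 = 0.0022833743
  65+: (15431/52399)²·(1−2893/15431)·6.589/2893 = 1.6048979 × 10^-4
  → Var(ȳ_str) = 0.0038775796.
Var(ȳ_srs) = (1 − 7638/52399)·64.12/7638 = 0.0071711803.
deff = 0.0038775796 / 0.0071711803 = 0.5407.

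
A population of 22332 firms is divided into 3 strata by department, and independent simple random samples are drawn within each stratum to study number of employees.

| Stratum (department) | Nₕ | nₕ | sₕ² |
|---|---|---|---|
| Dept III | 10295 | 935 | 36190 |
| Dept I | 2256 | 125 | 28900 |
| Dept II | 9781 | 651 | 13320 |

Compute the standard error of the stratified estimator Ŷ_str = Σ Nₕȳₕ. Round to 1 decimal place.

Var(Ŷ_str) = Σₕ Nₕ²(1 − fₕ)sₕ²/nₕ.
Dept III: 10295²·(1 − 935/10295)·36190/935 = 3.7297453 × 10^9.
Dept I: 2256²·(1 − 125/2256)·28900/125 = 1.1115023 × 10^9.
Dept II: 9781²·(1 − 651/9781)·13320/651 = 1.8271629 × 10^9.
Sum = 6.6684105 × 10^9.
SE = √(6.6684105 × 10^9) = 81660.3.

81660.3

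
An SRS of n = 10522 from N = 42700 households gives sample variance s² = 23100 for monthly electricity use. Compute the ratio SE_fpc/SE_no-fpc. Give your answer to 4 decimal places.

f = n/N = 10522/42700 = 0.24641686.
SE_no-fpc = √(s²/n) = 1.4816883; SE_fpc = √((1−f)s²/n) = 1.2862412.
Ratio = √(1−f) = 0.86809166.

0.8681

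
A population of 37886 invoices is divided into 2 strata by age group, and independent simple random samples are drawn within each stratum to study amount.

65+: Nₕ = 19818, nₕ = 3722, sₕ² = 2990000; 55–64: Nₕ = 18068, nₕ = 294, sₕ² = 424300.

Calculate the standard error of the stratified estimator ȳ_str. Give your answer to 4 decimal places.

22.3926

Var(ȳ_str) = Σₕ Wₕ²(1 − fₕ)sₕ²/nₕ with Wₕ = Nₕ/N, N = 37886.
65+: Wₕ = 0.52309560; term = 0.52309560²·(1 − 0.18780906)·2990000/3722 = 178.5316.
55–64: Wₕ = 0.47690440; term = 0.47690440²·(1 − 0.01627186)·424300/294 = 322.89658.
Sum = 501.42818.
SE = √(501.42818) = 22.3926.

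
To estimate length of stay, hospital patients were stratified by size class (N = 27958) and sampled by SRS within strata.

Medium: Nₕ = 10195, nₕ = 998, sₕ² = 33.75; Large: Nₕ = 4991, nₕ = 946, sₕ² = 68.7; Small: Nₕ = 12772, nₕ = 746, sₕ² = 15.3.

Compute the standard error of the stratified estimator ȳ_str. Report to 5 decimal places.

Var(ȳ_str) = Σₕ Wₕ²(1 − fₕ)sₕ²/nₕ with Wₕ = Nₕ/N, N = 27958.
Medium: Wₕ = 0.36465412; term = 0.36465412²·(1 − 0.09789112)·33.75/998 = 0.0040566212.
Large: Wₕ = 0.17851778; term = 0.17851778²·(1 − 0.18954117)·68.7/946 = 0.0018756832.
Small: Wₕ = 0.45682810; term = 0.45682810²·(1 − 0.05840902)·15.3/746 = 0.0040301435.
Sum = 0.0099624479.
SE = √(0.0099624479) = 0.09981.

0.09981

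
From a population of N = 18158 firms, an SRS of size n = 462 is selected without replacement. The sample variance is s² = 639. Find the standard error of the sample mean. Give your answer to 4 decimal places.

Under SRS without replacement, Var(ȳ) = (1 − f)·s²/n with f = n/N = 462/18158 = 0.02544333.
Var(ȳ) = (1 − 0.02544333)·639/462 = 0.97455667·1.3831169 = 1.3479258.
SE(ȳ) = √(1.3479258) = 1.1610.

1.1610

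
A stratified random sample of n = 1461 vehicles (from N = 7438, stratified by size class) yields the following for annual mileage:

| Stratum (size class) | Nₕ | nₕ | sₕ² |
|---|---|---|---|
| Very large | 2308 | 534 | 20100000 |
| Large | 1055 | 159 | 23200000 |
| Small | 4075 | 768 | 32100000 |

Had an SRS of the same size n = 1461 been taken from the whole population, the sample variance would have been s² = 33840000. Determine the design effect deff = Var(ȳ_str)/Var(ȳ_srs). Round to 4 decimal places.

0.8306

Var(ȳ_str) = Σ Wₕ²(1−fₕ)sₕ²/nₕ with Wₕ = Nₕ/7438:
  Very large: (2308/7438)²·(1−534/2308)·20100000/534 = 2785.6841
  Large: (1055/7438)²·(1−159/1055)·23200000/159 = 2493.0959
  Small: (4075/7438)²·(1−768/4075)·32100000/768 = 10181.066
  → Var(ȳ_str) = 15459.846.
Var(ȳ_srs) = (1 − 1461/7438)·33840000/1461 = 18612.608.
deff = 15459.846 / 18612.608 = 0.8306.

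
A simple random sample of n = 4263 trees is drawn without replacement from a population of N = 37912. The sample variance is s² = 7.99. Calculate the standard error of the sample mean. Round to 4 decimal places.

Under SRS without replacement, Var(ȳ) = (1 − f)·s²/n with f = n/N = 4263/37912 = 0.11244461.
Var(ȳ) = (1 − 0.11244461)·7.99/4263 = 0.88755539·0.0018742669 = 0.0016635157.
SE(ȳ) = √(0.0016635157) = 0.0408.

0.0408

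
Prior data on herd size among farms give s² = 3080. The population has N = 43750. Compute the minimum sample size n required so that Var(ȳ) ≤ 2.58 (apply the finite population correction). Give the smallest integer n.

1163

Without fpc, n₀ = s²/D = 3080/2.58 = 1193.7984.
With fpc, (1 − n/N)·s²/n ≤ D requires n ≥ n₀/(1 + n₀/N) = 1193.7984/(1 + 1193.7984/43750) = 1162.0887.
Rounding up, n = 1163.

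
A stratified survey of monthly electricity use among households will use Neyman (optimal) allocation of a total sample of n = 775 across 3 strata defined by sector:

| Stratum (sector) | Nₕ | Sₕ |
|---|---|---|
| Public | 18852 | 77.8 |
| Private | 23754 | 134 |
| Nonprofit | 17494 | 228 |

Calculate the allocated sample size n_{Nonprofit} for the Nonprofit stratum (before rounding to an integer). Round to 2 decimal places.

Neyman allocation: nₕ = n·NₕSₕ / Σⱼ NⱼSⱼ.
Σ NⱼSⱼ = 18852·77.8 + 23754·134 + 17494·228 = 8.6383536 × 10^6.
n_{Nonprofit} = 775·17494·228 / (8.6383536 × 10^6) = 357.84.

357.84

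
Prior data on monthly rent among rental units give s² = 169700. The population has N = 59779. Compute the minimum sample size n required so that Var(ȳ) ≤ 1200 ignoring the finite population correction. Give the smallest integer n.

Without fpc, n₀ = s²/D = 169700/1200 = 141.4167.
Rounding up, n = 142.

142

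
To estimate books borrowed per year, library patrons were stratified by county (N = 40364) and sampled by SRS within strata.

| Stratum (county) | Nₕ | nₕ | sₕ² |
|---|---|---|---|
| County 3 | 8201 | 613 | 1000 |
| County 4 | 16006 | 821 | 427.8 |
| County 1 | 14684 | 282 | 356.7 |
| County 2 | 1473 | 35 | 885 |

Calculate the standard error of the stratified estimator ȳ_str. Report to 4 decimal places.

Var(ȳ_str) = Σₕ Wₕ²(1 − fₕ)sₕ²/nₕ with Wₕ = Nₕ/N, N = 40364.
County 3: Wₕ = 0.20317610; term = 0.20317610²·(1 − 0.07474698)·1000/613 = 0.062308209.
County 4: Wₕ = 0.39654147; term = 0.39654147²·(1 − 0.05129327)·427.8/821 = 0.077733252.
County 1: Wₕ = 0.36378952; term = 0.36378952²·(1 − 0.01920458)·356.7/282 = 0.16418474.
County 2: Wₕ = 0.03649291; term = 0.03649291²·(1 − 0.02376103)·885/35 = 0.032873691.
Sum = 0.33709989.
SE = √(0.33709989) = 0.5806.

0.5806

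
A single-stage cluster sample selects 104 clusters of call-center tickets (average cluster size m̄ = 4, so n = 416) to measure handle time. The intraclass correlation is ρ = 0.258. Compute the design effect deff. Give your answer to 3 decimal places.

1.774

deff = 1 + (4 − 1)·0.258 = 1 + 0.774 = 1.774.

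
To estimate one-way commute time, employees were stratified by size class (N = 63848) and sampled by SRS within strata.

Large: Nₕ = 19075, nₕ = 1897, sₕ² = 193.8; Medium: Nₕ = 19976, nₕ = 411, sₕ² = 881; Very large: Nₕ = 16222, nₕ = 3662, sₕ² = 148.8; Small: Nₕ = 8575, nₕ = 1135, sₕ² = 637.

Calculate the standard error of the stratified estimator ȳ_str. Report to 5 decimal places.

0.47385

Var(ȳ_str) = Σₕ Wₕ²(1 − fₕ)sₕ²/nₕ with Wₕ = Nₕ/N, N = 63848.
Large: Wₕ = 0.29875642; term = 0.29875642²·(1 − 0.09944954)·193.8/1897 = 0.0082116228.
Medium: Wₕ = 0.31286806; term = 0.31286806²·(1 − 0.02057469)·881/411 = 0.20550759.
Very large: Wₕ = 0.25407217; term = 0.25407217²·(1 − 0.22574282)·148.8/3662 = 0.0020308789.
Small: Wₕ = 0.13430335; term = 0.13430335²·(1 − 0.13236152)·637/1135 = 0.0087832661.
Sum = 0.22453336.
SE = √(0.22453336) = 0.47385.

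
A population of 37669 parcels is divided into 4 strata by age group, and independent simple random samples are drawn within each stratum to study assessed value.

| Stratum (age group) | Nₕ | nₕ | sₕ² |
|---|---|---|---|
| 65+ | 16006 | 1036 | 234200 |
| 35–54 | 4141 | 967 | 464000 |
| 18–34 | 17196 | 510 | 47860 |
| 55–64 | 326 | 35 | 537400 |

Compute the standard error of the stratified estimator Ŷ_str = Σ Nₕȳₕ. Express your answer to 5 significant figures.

298090

Var(Ŷ_str) = Σₕ Nₕ²(1 − fₕ)sₕ²/nₕ.
65+: 16006²·(1 − 1036/16006)·234200/1036 = 5.4166621 × 10^10.
35–54: 4141²·(1 − 967/4141)·464000/967 = 6.3067216 × 10^9.
18–34: 17196²·(1 − 510/17196)·47860/510 = 2.6926642 × 10^10.
55–64: 326²·(1 − 35/326)·537400/35 = 1.4565997 × 10^9.
Sum = 8.8856584 × 10^10.
SE = √(8.8856584 × 10^10) = 298090.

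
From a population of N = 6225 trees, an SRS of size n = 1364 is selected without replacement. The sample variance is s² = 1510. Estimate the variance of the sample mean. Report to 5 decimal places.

0.86447

Under SRS without replacement, Var(ȳ) = (1 − f)·s²/n with f = n/N = 1364/6225 = 0.21911647.
Var(ȳ) = (1 − 0.21911647)·1510/1364 = 0.78088353·1.1070381 = 0.86446784.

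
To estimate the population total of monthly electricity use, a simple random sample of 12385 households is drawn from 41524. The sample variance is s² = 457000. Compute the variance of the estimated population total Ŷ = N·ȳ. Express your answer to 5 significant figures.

Var(Ŷ) = N²·Var(ȳ) = N²·(1 − n/N)·s²/n.
f = 12385/41524 = 0.29826125; Var(ȳ) = 0.70173875·457000/12385 = 25.893792.
Var(Ŷ) = 41524² · 25.893792 = 4.4647179 × 10^10.

4.4647 × 10^10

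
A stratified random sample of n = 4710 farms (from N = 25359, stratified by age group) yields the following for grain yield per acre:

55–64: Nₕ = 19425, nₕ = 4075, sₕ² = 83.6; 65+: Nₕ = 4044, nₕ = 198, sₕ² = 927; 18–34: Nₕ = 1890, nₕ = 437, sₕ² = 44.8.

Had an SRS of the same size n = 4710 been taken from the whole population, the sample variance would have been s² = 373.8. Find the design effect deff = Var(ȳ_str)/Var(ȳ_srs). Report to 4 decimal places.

Var(ȳ_str) = Σ Wₕ²(1−fₕ)sₕ²/nₕ with Wₕ = Nₕ/25359:
  55–64: (19425/25359)²·(1−4075/19425)·83.6/4075 = 0.0095122624
  65+: (4044/25359)²·(1−198/4044)·927/198 = 0.1132324
  18–34: (1890/25359)²·(1−437/1890)·44.8/437 = 4.3778386 × 10^-4
  → Var(ȳ_str) = 0.12318245.
Var(ȳ_srs) = (1 − 4710/25359)·373.8/4710 = 0.064622728.
deff = 0.12318245 / 0.064622728 = 1.9062.

1.9062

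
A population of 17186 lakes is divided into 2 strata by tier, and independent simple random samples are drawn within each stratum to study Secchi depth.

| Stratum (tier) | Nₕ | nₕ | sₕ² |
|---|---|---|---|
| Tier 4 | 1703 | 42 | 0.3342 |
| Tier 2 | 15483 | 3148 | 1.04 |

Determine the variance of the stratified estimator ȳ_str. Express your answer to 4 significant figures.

Var(ȳ_str) = Σₕ Wₕ²(1 − fₕ)sₕ²/nₕ with Wₕ = Nₕ/N, N = 17186.
Tier 4: Wₕ = 0.09909228; term = 0.09909228²·(1 − 0.02466236)·0.3342/42 = 7.6206466 × 10^-5.
Tier 2: Wₕ = 0.90090772; term = 0.90090772²·(1 − 0.20331977)·1.04/3148 = 2.1362067 × 10^-4.
Sum = 2.8982714 × 10^-4.

2.898 × 10^-4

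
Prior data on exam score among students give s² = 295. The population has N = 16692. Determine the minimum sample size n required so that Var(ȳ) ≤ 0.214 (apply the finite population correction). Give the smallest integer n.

1274

Without fpc, n₀ = s²/D = 295/0.214 = 1378.5047.
With fpc, (1 − n/N)·s²/n ≤ D requires n ≥ n₀/(1 + n₀/N) = 1378.5047/(1 + 1378.5047/16692) = 1273.3458.
Rounding up, n = 1274.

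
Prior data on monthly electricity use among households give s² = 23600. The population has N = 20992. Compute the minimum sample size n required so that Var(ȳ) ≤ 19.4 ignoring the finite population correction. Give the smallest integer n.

Without fpc, n₀ = s²/D = 23600/19.4 = 1216.4948.
Rounding up, n = 1217.

1217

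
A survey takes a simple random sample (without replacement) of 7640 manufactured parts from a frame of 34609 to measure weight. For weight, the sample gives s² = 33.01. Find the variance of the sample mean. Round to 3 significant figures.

Under SRS without replacement, Var(ȳ) = (1 − f)·s²/n with f = n/N = 7640/34609 = 0.22075183.
Var(ȳ) = (1 − 0.22075183)·33.01/7640 = 0.77924817·0.0043206806 = 0.0033668825.

0.00337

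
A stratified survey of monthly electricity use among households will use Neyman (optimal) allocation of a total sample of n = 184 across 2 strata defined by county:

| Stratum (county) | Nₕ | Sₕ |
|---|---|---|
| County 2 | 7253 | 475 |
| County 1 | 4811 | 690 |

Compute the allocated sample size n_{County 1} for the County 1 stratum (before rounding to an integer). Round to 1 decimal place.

Neyman allocation: nₕ = n·NₕSₕ / Σⱼ NⱼSⱼ.
Σ NⱼSⱼ = 7253·475 + 4811·690 = 6.764765 × 10^6.
n_{County 1} = 184·4811·690 / (6.764765 × 10^6) = 90.3.

90.3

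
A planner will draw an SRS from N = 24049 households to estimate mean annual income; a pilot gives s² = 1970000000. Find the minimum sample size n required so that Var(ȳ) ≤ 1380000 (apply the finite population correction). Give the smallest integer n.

1348

Without fpc, n₀ = s²/D = 1970000000/1380000 = 1427.5362.
With fpc, (1 − n/N)·s²/n ≤ D requires n ≥ n₀/(1 + n₀/N) = 1427.5362/(1 + 1427.5362/24049) = 1347.5465.
Rounding up, n = 1348.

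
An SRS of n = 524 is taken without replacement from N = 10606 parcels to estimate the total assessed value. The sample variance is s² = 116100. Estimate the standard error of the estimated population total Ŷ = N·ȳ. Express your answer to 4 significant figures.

Var(Ŷ) = N²·Var(ȳ) = N²·(1 − n/N)·s²/n.
f = 524/10606 = 0.04940600; Var(ȳ) = 0.95059400·116100/524 = 210.61825.
Var(Ŷ) = 10606² · 210.61825 = 2.3691865 × 10^10.
SE(Ŷ) = √(2.3691865 × 10^10) = 153900.

153900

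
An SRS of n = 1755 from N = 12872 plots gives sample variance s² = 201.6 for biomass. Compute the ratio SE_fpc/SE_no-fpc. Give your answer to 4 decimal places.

f = n/N = 1755/12872 = 0.13634245.
SE_no-fpc = √(s²/n) = 0.33892742; SE_fpc = √((1−f)s²/n) = 0.31497602.
Ratio = √(1−f) = 0.92933178.

0.9293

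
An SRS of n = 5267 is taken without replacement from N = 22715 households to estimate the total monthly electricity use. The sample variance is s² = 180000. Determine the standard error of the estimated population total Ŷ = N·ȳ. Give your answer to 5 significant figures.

116380

Var(Ŷ) = N²·Var(ȳ) = N²·(1 − n/N)·s²/n.
f = 5267/22715 = 0.23187321; Var(ȳ) = 0.76812679·180000/5267 = 26.250773.
Var(Ŷ) = 22715² · 26.250773 = 1.3544644 × 10^10.
SE(Ŷ) = √(1.3544644 × 10^10) = 116380.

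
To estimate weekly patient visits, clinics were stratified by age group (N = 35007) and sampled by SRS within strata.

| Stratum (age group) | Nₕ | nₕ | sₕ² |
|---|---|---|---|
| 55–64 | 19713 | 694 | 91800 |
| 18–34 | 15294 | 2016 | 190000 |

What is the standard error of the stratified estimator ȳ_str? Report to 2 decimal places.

7.49

Var(ȳ_str) = Σₕ Wₕ²(1 − fₕ)sₕ²/nₕ with Wₕ = Nₕ/N, N = 35007.
55–64: Wₕ = 0.56311595; term = 0.56311595²·(1 − 0.03520519)·91800/694 = 40.468194.
18–34: Wₕ = 0.43688405; term = 0.43688405²·(1 − 0.13181640)·190000/2016 = 15.617339.
Sum = 56.085533.
SE = √(56.085533) = 7.49.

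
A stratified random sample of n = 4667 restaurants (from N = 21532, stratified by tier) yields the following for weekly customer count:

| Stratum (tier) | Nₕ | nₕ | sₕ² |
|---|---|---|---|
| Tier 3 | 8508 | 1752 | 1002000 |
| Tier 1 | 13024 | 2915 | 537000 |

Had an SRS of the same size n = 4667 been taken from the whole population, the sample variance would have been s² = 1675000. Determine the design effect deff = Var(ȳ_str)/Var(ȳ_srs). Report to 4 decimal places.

0.4383

Var(ȳ_str) = Σ Wₕ²(1−fₕ)sₕ²/nₕ with Wₕ = Nₕ/21532:
  Tier 3: (8508/21532)²·(1−1752/8508)·1002000/1752 = 70.905839
  Tier 1: (13024/21532)²·(1−2915/13024)·537000/2915 = 52.314198
  → Var(ȳ_str) = 123.22004.
Var(ȳ_srs) = (1 − 4667/21532)·1675000/4667 = 281.11174.
deff = 123.22004 / 281.11174 = 0.4383.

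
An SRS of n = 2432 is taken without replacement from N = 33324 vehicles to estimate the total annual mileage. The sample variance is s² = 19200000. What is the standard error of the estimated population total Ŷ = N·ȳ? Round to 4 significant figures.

2.851 × 10^6

Var(Ŷ) = N²·Var(ȳ) = N²·(1 − n/N)·s²/n.
f = 2432/33324 = 0.07298043; Var(ȳ) = 0.92701957·19200000/2432 = 7318.5755.
Var(Ŷ) = 33324² · 7318.5755 = 8.1271974 × 10^12.
SE(Ŷ) = √(8.1271974 × 10^12) = 2.851 × 10^6.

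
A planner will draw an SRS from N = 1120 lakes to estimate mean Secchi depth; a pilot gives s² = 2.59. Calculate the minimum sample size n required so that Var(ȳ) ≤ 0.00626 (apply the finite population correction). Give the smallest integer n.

Without fpc, n₀ = s²/D = 2.59/0.00626 = 413.7380.
With fpc, (1 − n/N)·s²/n ≤ D requires n ≥ n₀/(1 + n₀/N) = 413.7380/(1 + 413.7380/1120) = 302.1289.
Rounding up, n = 303.

303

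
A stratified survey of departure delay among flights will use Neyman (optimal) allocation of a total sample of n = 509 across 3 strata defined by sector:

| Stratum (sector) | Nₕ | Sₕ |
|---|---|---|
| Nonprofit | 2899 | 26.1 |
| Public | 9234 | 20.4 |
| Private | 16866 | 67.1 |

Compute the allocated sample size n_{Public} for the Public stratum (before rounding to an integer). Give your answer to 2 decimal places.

Neyman allocation: nₕ = n·NₕSₕ / Σⱼ NⱼSⱼ.
Σ NⱼSⱼ = 2899·26.1 + 9234·20.4 + 16866·67.1 = 1.3957461 × 10^6.
n_{Public} = 509·9234·20.4 / (1.3957461 × 10^6) = 68.70.

68.70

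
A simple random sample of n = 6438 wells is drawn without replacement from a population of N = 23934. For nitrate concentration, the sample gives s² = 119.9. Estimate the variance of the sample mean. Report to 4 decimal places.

0.0136

Under SRS without replacement, Var(ȳ) = (1 − f)·s²/n with f = n/N = 6438/23934 = 0.26898972.
Var(ȳ) = (1 − 0.26898972)·119.9/6438 = 0.73101028·0.018623796 = 0.013614186.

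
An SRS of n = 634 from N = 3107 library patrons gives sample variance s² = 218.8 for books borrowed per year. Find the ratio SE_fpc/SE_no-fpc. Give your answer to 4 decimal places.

0.8922

f = n/N = 634/3107 = 0.20405536.
SE_no-fpc = √(s²/n) = 0.58746099; SE_fpc = √((1−f)s²/n) = 0.5241076.
Ratio = √(1−f) = 0.89215730.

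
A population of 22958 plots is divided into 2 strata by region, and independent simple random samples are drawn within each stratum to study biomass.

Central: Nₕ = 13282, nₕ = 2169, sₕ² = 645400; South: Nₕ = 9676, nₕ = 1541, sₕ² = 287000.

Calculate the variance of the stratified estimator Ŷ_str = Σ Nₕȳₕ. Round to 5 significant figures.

Var(Ŷ_str) = Σₕ Nₕ²(1 − fₕ)sₕ²/nₕ.
Central: 13282²·(1 − 2169/13282)·645400/2169 = 4.3920189 × 10^10.
South: 9676²·(1 − 1541/9676)·287000/1541 = 1.4659956 × 10^10.
Sum = 5.8580145 × 10^10.

5.8580 × 10^10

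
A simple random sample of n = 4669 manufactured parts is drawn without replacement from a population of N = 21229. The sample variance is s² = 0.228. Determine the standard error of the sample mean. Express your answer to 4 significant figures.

0.006172

Under SRS without replacement, Var(ȳ) = (1 − f)·s²/n with f = n/N = 4669/21229 = 0.21993499.
Var(ȳ) = (1 − 0.21993499)·0.228/4669 = 0.78006501·4.8832726 × 10^-5 = 3.8092701 × 10^-5.
SE(ȳ) = √(3.8092701 × 10^-5) = 0.006172.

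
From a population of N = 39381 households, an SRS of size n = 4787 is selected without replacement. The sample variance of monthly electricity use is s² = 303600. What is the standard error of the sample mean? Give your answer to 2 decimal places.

7.46

Under SRS without replacement, Var(ȳ) = (1 − f)·s²/n with f = n/N = 4787/39381 = 0.12155608.
Var(ȳ) = (1 − 0.12155608)·303600/4787 = 0.87844392·63.421767 = 55.712466.
SE(ȳ) = √(55.712466) = 7.46.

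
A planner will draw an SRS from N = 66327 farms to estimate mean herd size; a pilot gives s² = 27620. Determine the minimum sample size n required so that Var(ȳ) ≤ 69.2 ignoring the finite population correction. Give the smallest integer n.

400

Without fpc, n₀ = s²/D = 27620/69.2 = 399.1329.
Rounding up, n = 400.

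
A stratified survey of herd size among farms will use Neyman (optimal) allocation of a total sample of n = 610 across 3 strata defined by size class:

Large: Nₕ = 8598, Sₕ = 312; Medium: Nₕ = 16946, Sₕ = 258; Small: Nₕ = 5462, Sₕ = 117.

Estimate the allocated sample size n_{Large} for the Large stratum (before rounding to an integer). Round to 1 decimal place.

212.7

Neyman allocation: nₕ = n·NₕSₕ / Σⱼ NⱼSⱼ.
Σ NⱼSⱼ = 8598·312 + 16946·258 + 5462·117 = 7.693698 × 10^6.
n_{Large} = 610·8598·312 / (7.693698 × 10^6) = 212.7.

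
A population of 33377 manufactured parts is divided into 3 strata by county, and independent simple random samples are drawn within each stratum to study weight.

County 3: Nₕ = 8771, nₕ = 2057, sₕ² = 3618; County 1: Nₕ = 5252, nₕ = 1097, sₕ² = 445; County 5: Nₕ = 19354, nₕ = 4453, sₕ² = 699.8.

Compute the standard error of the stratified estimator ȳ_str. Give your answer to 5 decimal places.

Var(ȳ_str) = Σₕ Wₕ²(1 − fₕ)sₕ²/nₕ with Wₕ = Nₕ/N, N = 33377.
County 3: Wₕ = 0.26278575; term = 0.26278575²·(1 − 0.23452286)·3618/2057 = 0.092975842.
County 1: Wₕ = 0.15735387; term = 0.15735387²·(1 − 0.20887281)·445/1097 = 0.0079461092.
County 5: Wₕ = 0.57986038; term = 0.57986038²·(1 − 0.23008164)·699.8/4453 = 0.040682984.
Sum = 0.14160494.
SE = √(0.14160494) = 0.37630.

0.37630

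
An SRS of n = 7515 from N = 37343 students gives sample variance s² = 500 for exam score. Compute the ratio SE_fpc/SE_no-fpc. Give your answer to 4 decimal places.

f = n/N = 7515/37343 = 0.20124254.
SE_no-fpc = √(s²/n) = 0.25794108; SE_fpc = √((1−f)s²/n) = 0.23053028.
Ratio = √(1−f) = 0.89373232.

0.8937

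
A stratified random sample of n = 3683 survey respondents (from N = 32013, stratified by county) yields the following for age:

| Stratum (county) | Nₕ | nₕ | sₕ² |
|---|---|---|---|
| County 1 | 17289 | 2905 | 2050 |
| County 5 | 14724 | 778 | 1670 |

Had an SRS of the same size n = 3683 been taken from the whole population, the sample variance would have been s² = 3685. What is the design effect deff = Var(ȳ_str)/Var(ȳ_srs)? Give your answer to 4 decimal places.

Var(ȳ_str) = Σ Wₕ²(1−fₕ)sₕ²/nₕ with Wₕ = Nₕ/32013:
  County 1: (17289/32013)²·(1−2905/17289)·2050/2905 = 0.17123973
  County 5: (14724/32013)²·(1−778/14724)·1670/778 = 0.43009025
  → Var(ȳ_str) = 0.60132998.
Var(ȳ_srs) = (1 − 3683/32013)·3685/3683 = 0.88543355.
deff = 0.60132998 / 0.88543355 = 0.6791.

0.6791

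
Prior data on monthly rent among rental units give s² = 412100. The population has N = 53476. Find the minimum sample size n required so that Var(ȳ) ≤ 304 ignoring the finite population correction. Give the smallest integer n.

Without fpc, n₀ = s²/D = 412100/304 = 1355.5921.
Rounding up, n = 1356.

1356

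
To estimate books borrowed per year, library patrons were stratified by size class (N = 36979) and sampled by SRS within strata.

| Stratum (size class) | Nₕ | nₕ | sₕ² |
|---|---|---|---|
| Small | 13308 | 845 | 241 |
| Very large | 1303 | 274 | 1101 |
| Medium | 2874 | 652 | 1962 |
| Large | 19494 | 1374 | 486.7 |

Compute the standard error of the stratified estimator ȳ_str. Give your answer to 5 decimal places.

0.37959

Var(ȳ_str) = Σₕ Wₕ²(1 − fₕ)sₕ²/nₕ with Wₕ = Nₕ/N, N = 36979.
Small: Wₕ = 0.35987993; term = 0.35987993²·(1 − 0.06349564)·241/845 = 0.034592774.
Very large: Wₕ = 0.03523622; term = 0.03523622²·(1 − 0.21028396)·1101/274 = 0.0039399093.
Medium: Wₕ = 0.07771979; term = 0.07771979²·(1 − 0.22686152)·1962/652 = 0.014053092.
Large: Wₕ = 0.52716407; term = 0.52716407²·(1 − 0.07048323)·486.7/1374 = 0.091500495.
Sum = 0.14408627.
SE = √(0.14408627) = 0.37959.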